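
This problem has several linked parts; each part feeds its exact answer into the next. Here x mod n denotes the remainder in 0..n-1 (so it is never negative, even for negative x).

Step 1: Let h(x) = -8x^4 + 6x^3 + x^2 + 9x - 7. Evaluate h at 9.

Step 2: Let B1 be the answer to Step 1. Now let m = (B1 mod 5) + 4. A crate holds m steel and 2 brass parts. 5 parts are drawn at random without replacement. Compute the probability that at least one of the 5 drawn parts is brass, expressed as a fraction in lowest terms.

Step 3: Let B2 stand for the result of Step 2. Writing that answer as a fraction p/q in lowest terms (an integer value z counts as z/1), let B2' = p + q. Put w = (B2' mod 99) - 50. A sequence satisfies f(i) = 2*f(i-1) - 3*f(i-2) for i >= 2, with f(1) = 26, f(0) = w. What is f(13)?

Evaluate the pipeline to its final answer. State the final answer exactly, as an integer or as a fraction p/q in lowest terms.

Step 1: -8*(9)^4 + 6*(9)^3 + 1*(9)^2 + 9*(9)^1 - 7 = (-52488) + (4374) + (81) + (81) + (-7) = -47959; answer -47959
Step 2: B1 = -47959; m = 5; total draws C(7,5) = 21; complement C(5,5) = 1; favorable 21 - 1 = 20; P = 20/21; answer 20/21
Step 3: B2 = 20/21; threaded value p + q = 41; w = -9; f(2) = 2*(26) - 3*(-9) = 79; iterating: f(2)=79, f(3)=80, f(4)=-77, f(5)=-394, f(6)=-557, f(7)=68, f(8)=1807, f(9)=3410, f(10)=1399, f(11)=-7432, f(12)=-19061, f(13)=-15826; answer -15826

-15826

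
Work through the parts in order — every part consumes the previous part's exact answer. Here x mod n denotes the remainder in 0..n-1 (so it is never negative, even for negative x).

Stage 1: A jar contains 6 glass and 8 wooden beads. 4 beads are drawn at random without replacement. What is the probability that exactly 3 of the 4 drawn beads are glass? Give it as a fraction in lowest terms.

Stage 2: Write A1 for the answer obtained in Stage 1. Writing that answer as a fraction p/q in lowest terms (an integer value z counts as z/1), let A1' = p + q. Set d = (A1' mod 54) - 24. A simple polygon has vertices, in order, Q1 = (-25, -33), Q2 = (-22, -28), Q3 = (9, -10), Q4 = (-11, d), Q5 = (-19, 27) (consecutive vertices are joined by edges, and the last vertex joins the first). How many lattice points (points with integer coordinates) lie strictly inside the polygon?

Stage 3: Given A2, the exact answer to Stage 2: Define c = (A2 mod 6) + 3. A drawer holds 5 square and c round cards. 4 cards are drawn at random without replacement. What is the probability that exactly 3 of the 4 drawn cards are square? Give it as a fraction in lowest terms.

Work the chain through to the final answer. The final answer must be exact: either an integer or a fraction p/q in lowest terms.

2/11

Stage 1: total draws C(14,4) = 1001; favorable C(6,3)*C(8,1) = 160; P = 160/1001; answer 160/1001
Stage 2: A1 = 160/1001; threaded value p + q = 1161; d = 3; cross terms: (-25*-28 - -22*-33)=-26, (-22*-10 - 9*-28)=472, (9*3 - -11*-10)=-83, (-11*27 - -19*3)=-240, (-19*-33 - -25*27)=1302; twice the area = |1425| = 1425; area = 1425/2; boundary points = 1 + 1 + 1 + 8 + 6 = 17; strictly interior points = area - boundary/2 + 1 = 705; answer 705
Stage 3: A2 = 705; c = 6; total draws C(11,4) = 330; favorable C(5,3)*C(6,1) = 60; P = 2/11; answer 2/11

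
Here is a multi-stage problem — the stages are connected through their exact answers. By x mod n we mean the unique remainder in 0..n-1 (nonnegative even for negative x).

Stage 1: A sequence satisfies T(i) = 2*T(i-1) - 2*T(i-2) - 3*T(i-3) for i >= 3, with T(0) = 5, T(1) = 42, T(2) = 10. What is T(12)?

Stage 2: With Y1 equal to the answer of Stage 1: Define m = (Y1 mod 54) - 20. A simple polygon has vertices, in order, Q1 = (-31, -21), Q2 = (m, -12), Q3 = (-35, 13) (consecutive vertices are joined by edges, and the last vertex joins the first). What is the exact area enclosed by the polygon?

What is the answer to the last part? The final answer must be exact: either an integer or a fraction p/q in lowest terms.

1106

Stage 1: T(3) = 2*(10) - 2*(42) - 3*(5) = -79; iterating: T(3)=-79, T(4)=-304, T(5)=-480, T(6)=-115, T(7)=1642, T(8)=4954, T(9)=6969, T(10)=-896, T(11)=-30592, T(12)=-80299; answer -80299
Stage 2: Y1 = -80299; m = 33; cross terms: (-31*-12 - 33*-21)=1065, (33*13 - -35*-12)=9, (-35*-21 - -31*13)=1138; twice the area = |2212| = 2212; area = 1106; answer 1106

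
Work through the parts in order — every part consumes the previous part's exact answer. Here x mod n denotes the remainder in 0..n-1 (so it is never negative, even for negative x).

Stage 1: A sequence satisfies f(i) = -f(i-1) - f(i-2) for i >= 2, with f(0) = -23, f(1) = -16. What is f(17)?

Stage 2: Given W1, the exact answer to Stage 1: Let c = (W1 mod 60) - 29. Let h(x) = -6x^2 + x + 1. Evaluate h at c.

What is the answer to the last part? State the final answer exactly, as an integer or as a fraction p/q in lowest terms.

-589

Stage 1: f(2) = -1*(-16) - 1*(-23) = 39; iterating: f(2)=39, f(3)=-23, f(4)=-16, f(5)=39, f(6)=-23, f(7)=-16, f(8)=39, f(9)=-23, f(10)=-16, f(11)=39, f(12)=-23, f(13)=-16, f(14)=39, f(15)=-23, f(16)=-16, f(17)=39; answer 39
Stage 2: W1 = 39; c = 10; -6*(10)^2 + 1*(10)^1 + 1 = (-600) + (10) + (1) = -589; answer -589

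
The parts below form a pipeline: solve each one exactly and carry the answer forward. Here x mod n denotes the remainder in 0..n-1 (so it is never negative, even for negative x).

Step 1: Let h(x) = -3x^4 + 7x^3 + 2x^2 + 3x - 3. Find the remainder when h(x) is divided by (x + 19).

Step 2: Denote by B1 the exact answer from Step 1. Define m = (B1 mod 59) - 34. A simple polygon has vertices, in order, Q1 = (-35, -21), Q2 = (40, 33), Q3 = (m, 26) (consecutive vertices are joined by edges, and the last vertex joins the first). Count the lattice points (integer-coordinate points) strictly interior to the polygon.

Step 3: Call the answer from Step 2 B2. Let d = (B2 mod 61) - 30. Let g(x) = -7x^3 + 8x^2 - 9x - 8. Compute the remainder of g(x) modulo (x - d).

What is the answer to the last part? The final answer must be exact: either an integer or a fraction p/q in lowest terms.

Step 1: remainder = value at the root: -3*(-19)^4 + 7*(-19)^3 + 2*(-19)^2 + 3*(-19)^1 - 3 = (-390963) + (-48013) + (722) + (-57) + (-3) = -438314; answer -438314
Step 2: B1 = -438314; m = 22; cross terms: (-35*33 - 40*-21)=-315, (40*26 - 22*33)=314, (22*-21 - -35*26)=448; twice the area = |447| = 447; area = 447/2; boundary points = 3 + 1 + 1 = 5; strictly interior points = area - boundary/2 + 1 = 222; answer 222
Step 3: B2 = 222; d = 9; remainder = value at the root: -7*(9)^3 + 8*(9)^2 - 9*(9)^1 - 8 = (-5103) + (648) + (-81) + (-8) = -4544; answer -4544

-4544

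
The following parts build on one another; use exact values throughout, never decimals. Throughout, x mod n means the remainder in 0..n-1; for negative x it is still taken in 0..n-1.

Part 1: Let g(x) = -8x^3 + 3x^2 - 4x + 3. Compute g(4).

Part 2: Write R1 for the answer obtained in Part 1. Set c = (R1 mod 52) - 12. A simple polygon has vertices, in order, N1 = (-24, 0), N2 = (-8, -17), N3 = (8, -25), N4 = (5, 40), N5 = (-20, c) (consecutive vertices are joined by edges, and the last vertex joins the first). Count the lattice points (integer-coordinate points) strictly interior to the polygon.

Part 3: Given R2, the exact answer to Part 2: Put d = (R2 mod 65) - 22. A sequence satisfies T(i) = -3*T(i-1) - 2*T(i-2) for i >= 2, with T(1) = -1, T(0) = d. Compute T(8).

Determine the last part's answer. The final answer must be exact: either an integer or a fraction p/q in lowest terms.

3557

Part 1: -8*(4)^3 + 3*(4)^2 - 4*(4)^1 + 3 = (-512) + (48) + (-16) + (3) = -477; answer -477
Part 2: R1 = -477; c = 31; cross terms: (-24*-17 - -8*0)=408, (-8*-25 - 8*-17)=336, (8*40 - 5*-25)=445, (5*31 - -20*40)=955, (-20*0 - -24*31)=744; twice the area = |2888| = 2888; area = 1444; boundary points = 1 + 8 + 1 + 1 + 1 = 12; strictly interior points = area - boundary/2 + 1 = 1439; answer 1439
Part 3: R2 = 1439; d = -13; T(2) = -3*(-1) - 2*(-13) = 29; iterating: T(2)=29, T(3)=-85, T(4)=197, T(5)=-421, T(6)=869, T(7)=-1765, T(8)=3557; answer 3557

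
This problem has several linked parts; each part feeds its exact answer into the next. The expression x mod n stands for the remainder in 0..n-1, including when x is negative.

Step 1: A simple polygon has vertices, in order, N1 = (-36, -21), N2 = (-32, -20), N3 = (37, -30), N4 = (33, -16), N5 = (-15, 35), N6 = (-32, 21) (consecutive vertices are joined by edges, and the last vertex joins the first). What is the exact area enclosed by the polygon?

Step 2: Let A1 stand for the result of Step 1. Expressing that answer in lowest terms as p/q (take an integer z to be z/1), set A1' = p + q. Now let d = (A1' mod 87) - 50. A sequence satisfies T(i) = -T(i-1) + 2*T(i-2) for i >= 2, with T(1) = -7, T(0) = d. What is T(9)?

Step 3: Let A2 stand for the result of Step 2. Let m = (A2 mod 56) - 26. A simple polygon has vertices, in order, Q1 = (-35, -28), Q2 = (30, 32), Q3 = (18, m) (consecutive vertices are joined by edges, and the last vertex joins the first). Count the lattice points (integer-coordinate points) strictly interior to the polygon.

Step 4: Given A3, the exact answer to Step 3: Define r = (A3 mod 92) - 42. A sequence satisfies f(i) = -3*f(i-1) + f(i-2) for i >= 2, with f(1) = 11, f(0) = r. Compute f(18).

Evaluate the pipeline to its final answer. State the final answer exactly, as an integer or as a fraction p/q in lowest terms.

-6120893193

Step 1: cross terms: (-36*-20 - -32*-21)=48, (-32*-30 - 37*-20)=1700, (37*-16 - 33*-30)=398, (33*35 - -15*-16)=915, (-15*21 - -32*35)=805, (-32*-21 - -36*21)=1428; twice the area = |5294| = 5294; area = 2647; answer 2647
Step 2: A1 = 2647; threaded value p + q = 2648; d = -12; T(2) = -1*(-7) + 2*(-12) = -17; iterating: T(2)=-17, T(3)=3, T(4)=-37, T(5)=43, T(6)=-117, T(7)=203, T(8)=-437, T(9)=843; answer 843
Step 3: A2 = 843; m = -23; cross terms: (-35*32 - 30*-28)=-280, (30*-23 - 18*32)=-1266, (18*-28 - -35*-23)=-1309; twice the area = |-2855| = 2855; area = 2855/2; boundary points = 5 + 1 + 1 = 7; strictly interior points = area - boundary/2 + 1 = 1425; answer 1425
Step 4: A3 = 1425; r = 3; f(2) = -3*(11) + 1*(3) = -30; iterating: f(2)=-30, f(3)=101, f(4)=-333, f(5)=1100, f(6)=-3633, f(7)=11999, f(8)=-39630, f(9)=130889, f(10)=-432297, f(11)=1427780, f(12)=-4715637, f(13)=15574691, f(14)=-51439710, f(15)=169893821, f(16)=-561121173, f(17)=1853257340, f(18)=-6120893193; answer -6120893193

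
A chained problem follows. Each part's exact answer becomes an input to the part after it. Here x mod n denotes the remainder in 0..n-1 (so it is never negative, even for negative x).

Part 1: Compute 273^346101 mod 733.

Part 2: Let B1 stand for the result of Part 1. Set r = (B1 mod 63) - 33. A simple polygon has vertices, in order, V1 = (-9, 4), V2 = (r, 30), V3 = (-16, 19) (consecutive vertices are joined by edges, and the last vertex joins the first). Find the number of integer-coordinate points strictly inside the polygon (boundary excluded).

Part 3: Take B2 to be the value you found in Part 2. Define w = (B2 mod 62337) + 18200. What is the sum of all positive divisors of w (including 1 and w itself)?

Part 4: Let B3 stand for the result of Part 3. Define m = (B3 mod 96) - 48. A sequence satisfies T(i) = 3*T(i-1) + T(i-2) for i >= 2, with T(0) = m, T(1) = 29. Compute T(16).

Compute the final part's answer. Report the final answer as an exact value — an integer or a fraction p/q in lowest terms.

Part 1: squarings mod 733: 273^1=273, 273^2=496, 273^4=461, 273^8=684, 273^16=202, 273^32=489, 273^64=163, 273^128=181, 273^256=509, 273^512=332, 273^1024=274, 273^2048=310, 273^4096=77, 273^8192=65, 273^16384=560, 273^32768=609, 273^65536=716, 273^131072=289, 273^262144=692; 273^346101 = 273^1 * 273^4 * 273^16 * 273^32 * 273^64 * 273^128 * 273^256 * 273^512 * 273^1024 * 273^16384 * 273^65536 * 273^262144 = 177 (mod 733); answer 177
Part 2: B1 = 177; r = 18; cross terms: (-9*30 - 18*4)=-342, (18*19 - -16*30)=822, (-16*4 - -9*19)=107; twice the area = |587| = 587; area = 587/2; boundary points = 1 + 1 + 1 = 3; strictly interior points = area - boundary/2 + 1 = 293; answer 293
Part 3: B2 = 293; w = 18493; 18493 is prime, so its only divisors are 1 and 18493; sigma = 1 + 18493 = 18494; answer 18494
Part 4: B3 = 18494; m = 14; T(2) = 3*(29) + 1*(14) = 101; iterating: T(2)=101, T(3)=332, T(4)=1097, T(5)=3623, T(6)=11966, T(7)=39521, T(8)=130529, T(9)=431108, T(10)=1423853, T(11)=4702667, T(12)=15531854, T(13)=51298229, T(14)=169426541, T(15)=559577852, T(16)=1848160097; answer 1848160097

1848160097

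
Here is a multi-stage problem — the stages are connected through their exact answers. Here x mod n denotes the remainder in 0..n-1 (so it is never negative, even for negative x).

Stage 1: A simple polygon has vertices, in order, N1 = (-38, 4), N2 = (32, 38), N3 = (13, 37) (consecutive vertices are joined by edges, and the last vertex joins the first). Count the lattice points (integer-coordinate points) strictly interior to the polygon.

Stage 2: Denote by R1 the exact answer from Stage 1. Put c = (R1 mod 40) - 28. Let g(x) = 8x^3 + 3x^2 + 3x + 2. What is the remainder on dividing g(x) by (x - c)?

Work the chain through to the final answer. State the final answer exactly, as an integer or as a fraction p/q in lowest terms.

-83796

Stage 1: cross terms: (-38*38 - 32*4)=-1572, (32*37 - 13*38)=690, (13*4 - -38*37)=1458; twice the area = |576| = 576; area = 288; boundary points = 2 + 1 + 3 = 6; strictly interior points = area - boundary/2 + 1 = 286; answer 286
Stage 2: R1 = 286; c = -22; remainder = value at the root: 8*(-22)^3 + 3*(-22)^2 + 3*(-22)^1 + 2 = (-85184) + (1452) + (-66) + (2) = -83796; answer -83796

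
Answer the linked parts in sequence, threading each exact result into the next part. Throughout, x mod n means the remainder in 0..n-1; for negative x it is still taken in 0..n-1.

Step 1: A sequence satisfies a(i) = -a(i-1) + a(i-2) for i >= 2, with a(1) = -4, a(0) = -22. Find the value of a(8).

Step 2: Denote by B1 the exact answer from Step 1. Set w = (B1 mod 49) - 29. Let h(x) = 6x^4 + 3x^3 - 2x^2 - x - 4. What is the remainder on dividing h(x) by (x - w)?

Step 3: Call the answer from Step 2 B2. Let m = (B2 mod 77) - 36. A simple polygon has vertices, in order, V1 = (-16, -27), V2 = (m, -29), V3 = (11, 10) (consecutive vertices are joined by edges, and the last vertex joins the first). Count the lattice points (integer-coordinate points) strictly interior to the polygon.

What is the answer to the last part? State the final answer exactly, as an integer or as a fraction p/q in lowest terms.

Step 1: a(2) = -1*(-4) + 1*(-22) = -18; iterating: a(2)=-18, a(3)=14, a(4)=-32, a(5)=46, a(6)=-78, a(7)=124, a(8)=-202; answer -202
Step 2: B1 = -202; w = 14; remainder = value at the root: 6*(14)^4 + 3*(14)^3 - 2*(14)^2 - 1*(14)^1 - 4 = (230496) + (8232) + (-392) + (-14) + (-4) = 238318; answer 238318
Step 3: B2 = 238318; m = -33; cross terms: (-16*-29 - -33*-27)=-427, (-33*10 - 11*-29)=-11, (11*-27 - -16*10)=-137; twice the area = |-575| = 575; area = 575/2; boundary points = 1 + 1 + 1 = 3; strictly interior points = area - boundary/2 + 1 = 287; answer 287

287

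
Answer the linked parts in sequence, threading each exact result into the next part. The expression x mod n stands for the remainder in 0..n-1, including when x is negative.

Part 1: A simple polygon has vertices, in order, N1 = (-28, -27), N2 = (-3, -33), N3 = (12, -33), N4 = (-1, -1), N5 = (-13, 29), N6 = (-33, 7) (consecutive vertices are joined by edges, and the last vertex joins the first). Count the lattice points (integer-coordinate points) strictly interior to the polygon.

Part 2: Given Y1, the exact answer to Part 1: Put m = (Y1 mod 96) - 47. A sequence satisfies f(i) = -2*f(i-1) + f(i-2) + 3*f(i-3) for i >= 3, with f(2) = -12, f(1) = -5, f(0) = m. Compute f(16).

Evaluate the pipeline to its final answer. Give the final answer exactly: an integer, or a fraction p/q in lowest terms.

Part 1: cross terms: (-28*-33 - -3*-27)=843, (-3*-33 - 12*-33)=495, (12*-1 - -1*-33)=-45, (-1*29 - -13*-1)=-42, (-13*7 - -33*29)=866, (-33*-27 - -28*7)=1087; twice the area = |3204| = 3204; area = 1602; boundary points = 1 + 15 + 1 + 6 + 2 + 1 = 26; strictly interior points = area - boundary/2 + 1 = 1590; answer 1590
Part 2: Y1 = 1590; m = 7; f(3) = -2*(-12) + 1*(-5) + 3*(7) = 40; iterating: f(3)=40, f(4)=-107, f(5)=218, f(6)=-423, f(7)=743, f(8)=-1255, f(9)=1984, f(10)=-2994, f(11)=4207, f(12)=-5456, f(13)=6137, f(14)=-5109, f(15)=-13, f(16)=13328; answer 13328

13328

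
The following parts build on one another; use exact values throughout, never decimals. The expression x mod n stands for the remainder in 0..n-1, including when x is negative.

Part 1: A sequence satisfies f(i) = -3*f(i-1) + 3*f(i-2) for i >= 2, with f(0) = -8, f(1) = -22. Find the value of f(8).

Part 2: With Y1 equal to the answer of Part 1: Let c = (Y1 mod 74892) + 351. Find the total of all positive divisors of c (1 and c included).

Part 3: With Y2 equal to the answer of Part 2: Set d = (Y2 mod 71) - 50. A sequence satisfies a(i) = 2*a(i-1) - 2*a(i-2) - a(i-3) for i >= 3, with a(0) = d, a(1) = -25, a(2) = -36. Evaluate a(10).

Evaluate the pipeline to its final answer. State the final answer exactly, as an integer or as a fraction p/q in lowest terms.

-2131

Part 1: f(2) = -3*(-22) + 3*(-8) = 42; iterating: f(2)=42, f(3)=-192, f(4)=702, f(5)=-2682, f(6)=10152, f(7)=-38502, f(8)=145962; answer 145962
Part 2: Y1 = 145962; c = 71421; 71421 = 3 * 7 * 19 * 179; sigma = (1 + 3) * (1 + 7) * (1 + 19) * (1 + 179) = 4 * 8 * 20 * 180 = 115200; answer 115200
Part 3: Y2 = 115200; d = -12; a(3) = 2*(-36) - 2*(-25) - 1*(-12) = -10; iterating: a(3)=-10, a(4)=77, a(5)=210, a(6)=276, a(7)=55, a(8)=-652, a(9)=-1690, a(10)=-2131; answer -2131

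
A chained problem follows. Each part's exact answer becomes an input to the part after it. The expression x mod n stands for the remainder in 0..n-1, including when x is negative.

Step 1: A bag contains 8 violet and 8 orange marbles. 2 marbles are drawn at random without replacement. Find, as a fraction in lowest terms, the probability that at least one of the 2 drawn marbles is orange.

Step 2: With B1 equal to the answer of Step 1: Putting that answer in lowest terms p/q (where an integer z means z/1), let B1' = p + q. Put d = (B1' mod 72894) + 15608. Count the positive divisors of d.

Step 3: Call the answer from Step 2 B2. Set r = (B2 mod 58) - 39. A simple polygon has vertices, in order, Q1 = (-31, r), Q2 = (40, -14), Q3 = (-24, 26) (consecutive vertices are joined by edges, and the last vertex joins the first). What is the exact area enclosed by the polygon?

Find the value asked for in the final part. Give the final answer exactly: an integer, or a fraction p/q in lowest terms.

2156

Step 1: total draws C(16,2) = 120; complement C(8,2) = 28; favorable 120 - 28 = 92; P = 23/30; answer 23/30
Step 2: B1 = 23/30; threaded value p + q = 53; d = 15661; 15661 is prime, so its only divisors are 1 and 15661; count = 2; answer 2
Step 3: B2 = 2; r = -37; cross terms: (-31*-14 - 40*-37)=1914, (40*26 - -24*-14)=704, (-24*-37 - -31*26)=1694; twice the area = |4312| = 4312; area = 2156; answer 2156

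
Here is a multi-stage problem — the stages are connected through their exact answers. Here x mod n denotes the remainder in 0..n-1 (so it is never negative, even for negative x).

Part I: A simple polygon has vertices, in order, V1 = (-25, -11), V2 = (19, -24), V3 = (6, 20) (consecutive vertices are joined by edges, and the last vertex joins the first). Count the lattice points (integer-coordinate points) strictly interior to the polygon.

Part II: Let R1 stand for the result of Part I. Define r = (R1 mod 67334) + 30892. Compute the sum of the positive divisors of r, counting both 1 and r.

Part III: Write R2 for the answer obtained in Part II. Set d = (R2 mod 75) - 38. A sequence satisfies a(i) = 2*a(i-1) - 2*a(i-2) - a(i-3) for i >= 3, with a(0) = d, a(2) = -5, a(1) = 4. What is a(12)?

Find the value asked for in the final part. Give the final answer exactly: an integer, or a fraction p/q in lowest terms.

2605

Part I: cross terms: (-25*-24 - 19*-11)=809, (19*20 - 6*-24)=524, (6*-11 - -25*20)=434; twice the area = |1767| = 1767; area = 1767/2; boundary points = 1 + 1 + 31 = 33; strictly interior points = area - boundary/2 + 1 = 868; answer 868
Part II: R1 = 868; r = 31760; 31760 = 2^4 * 5 * 397; sigma = (1 + 2 + 4 + 8 + 16) * (1 + 5) * (1 + 397) = 31 * 6 * 398 = 74028; answer 74028
Part III: R2 = 74028; d = -35; a(3) = 2*(-5) - 2*(4) - 1*(-35) = 17; iterating: a(3)=17, a(4)=40, a(5)=51, a(6)=5, a(7)=-132, a(8)=-325, a(9)=-391, a(10)=0, a(11)=1107, a(12)=2605; answer 2605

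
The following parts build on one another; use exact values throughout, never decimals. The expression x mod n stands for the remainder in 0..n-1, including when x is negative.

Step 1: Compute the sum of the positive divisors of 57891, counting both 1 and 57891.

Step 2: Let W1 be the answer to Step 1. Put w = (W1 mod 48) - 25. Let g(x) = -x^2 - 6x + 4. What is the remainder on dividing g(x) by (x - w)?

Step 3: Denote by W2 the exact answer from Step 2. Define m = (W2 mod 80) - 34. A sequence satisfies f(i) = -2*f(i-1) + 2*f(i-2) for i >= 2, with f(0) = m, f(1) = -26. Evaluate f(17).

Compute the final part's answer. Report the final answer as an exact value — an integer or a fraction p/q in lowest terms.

Step 1: 57891 = 3 * 23 * 839; sigma = (1 + 3) * (1 + 23) * (1 + 839) = 4 * 24 * 840 = 80640; answer 80640
Step 2: W1 = 80640; w = -25; remainder = value at the root: -1*(-25)^2 - 6*(-25)^1 + 4 = (-625) + (150) + (4) = -471; answer -471
Step 3: W2 = -471; m = -25; f(2) = -2*(-26) + 2*(-25) = 2; iterating: f(2)=2, f(3)=-56, f(4)=116, f(5)=-344, f(6)=920, f(7)=-2528, f(8)=6896, f(9)=-18848, f(10)=51488, f(11)=-140672, f(12)=384320, f(13)=-1049984, f(14)=2868608, f(15)=-7837184, f(16)=21411584, f(17)=-58497536; answer -58497536

-58497536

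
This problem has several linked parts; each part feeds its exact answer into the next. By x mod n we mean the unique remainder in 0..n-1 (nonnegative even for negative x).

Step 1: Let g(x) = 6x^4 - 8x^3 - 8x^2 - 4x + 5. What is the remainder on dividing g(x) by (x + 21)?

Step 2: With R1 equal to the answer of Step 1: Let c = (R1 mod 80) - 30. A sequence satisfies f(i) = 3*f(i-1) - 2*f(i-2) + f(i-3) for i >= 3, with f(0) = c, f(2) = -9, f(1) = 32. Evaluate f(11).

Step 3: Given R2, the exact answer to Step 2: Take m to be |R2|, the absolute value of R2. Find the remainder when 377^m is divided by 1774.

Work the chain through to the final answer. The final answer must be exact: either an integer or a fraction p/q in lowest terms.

Step 1: remainder = value at the root: 6*(-21)^4 - 8*(-21)^3 - 8*(-21)^2 - 4*(-21)^1 + 5 = (1166886) + (74088) + (-3528) + (84) + (5) = 1237535; answer 1237535
Step 2: R1 = 1237535; c = -15; f(3) = 3*(-9) - 2*(32) + 1*(-15) = -106; iterating: f(3)=-106, f(4)=-268, f(5)=-601, f(6)=-1373, f(7)=-3185, f(8)=-7410, f(9)=-17233, f(10)=-40064, f(11)=-93136; answer -93136
Step 3: R2 = -93136; m = 93136; squarings mod 1774: 377^1=377, 377^2=209, 377^4=1105, 377^8=513, 377^16=617, 377^32=1053, 377^64=59, 377^128=1707, 377^256=941, 377^512=255, 377^1024=1161, 377^2048=1455, 377^4096=643, 377^8192=107, 377^16384=805, 377^32768=515, 377^65536=899; 377^93136 = 377^16 * 377^64 * 377^128 * 377^256 * 377^512 * 377^2048 * 377^8192 * 377^16384 * 377^65536 = 365 (mod 1774); answer 365

365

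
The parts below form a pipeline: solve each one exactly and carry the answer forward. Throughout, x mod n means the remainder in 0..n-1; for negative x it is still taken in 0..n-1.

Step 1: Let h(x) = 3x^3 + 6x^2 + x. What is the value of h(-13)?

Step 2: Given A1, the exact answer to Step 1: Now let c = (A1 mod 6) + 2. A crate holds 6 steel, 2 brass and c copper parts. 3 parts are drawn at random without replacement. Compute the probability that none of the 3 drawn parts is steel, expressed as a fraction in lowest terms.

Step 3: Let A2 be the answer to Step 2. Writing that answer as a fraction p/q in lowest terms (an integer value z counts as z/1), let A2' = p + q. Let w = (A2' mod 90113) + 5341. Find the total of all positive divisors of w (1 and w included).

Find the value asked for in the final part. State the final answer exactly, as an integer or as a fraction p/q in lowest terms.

5508

Step 1: 3*(-13)^3 + 6*(-13)^2 + 1*(-13)^1 = (-6591) + (1014) + (-13) = -5590; answer -5590
Step 2: A1 = -5590; c = 4; total draws C(12,3) = 220; favorable C(6,3) = 20; P = 1/11; answer 1/11
Step 3: A2 = 1/11; threaded value p + q = 12; w = 5353; 5353 = 53 * 101; sigma = (1 + 53) * (1 + 101) = 54 * 102 = 5508; answer 5508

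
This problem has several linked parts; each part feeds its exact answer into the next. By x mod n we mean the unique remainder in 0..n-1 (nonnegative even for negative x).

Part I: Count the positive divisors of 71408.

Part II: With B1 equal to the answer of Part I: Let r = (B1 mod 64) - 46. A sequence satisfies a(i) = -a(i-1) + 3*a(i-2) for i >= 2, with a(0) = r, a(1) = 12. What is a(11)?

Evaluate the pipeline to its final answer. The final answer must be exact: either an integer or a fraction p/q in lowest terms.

Part I: 71408 = 2^4 * 4463; number of divisors = (4+1) * (1+1) = 10; answer 10
Part II: B1 = 10; r = -36; a(2) = -1*(12) + 3*(-36) = -120; iterating: a(2)=-120, a(3)=156, a(4)=-516, a(5)=984, a(6)=-2532, a(7)=5484, a(8)=-13080, a(9)=29532, a(10)=-68772, a(11)=157368; answer 157368

157368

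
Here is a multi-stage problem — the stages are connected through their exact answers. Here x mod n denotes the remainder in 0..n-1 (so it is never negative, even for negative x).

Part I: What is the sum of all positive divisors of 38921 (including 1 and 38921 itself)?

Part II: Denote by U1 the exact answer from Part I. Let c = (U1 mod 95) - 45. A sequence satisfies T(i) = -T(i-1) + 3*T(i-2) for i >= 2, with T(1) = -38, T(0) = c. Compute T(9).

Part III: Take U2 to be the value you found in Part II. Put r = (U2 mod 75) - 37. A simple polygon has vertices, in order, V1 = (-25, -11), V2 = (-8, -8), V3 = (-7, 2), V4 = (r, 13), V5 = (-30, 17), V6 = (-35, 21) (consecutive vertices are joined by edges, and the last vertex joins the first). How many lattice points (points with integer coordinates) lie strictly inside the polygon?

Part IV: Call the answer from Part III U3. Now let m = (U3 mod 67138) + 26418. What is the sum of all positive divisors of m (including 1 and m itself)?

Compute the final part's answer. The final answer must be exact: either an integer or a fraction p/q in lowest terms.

Part I: 38921 is prime, so its only divisors are 1 and 38921; sigma = 1 + 38921 = 38922; answer 38922
Part II: U1 = 38922; c = 22; T(2) = -1*(-38) + 3*(22) = 104; iterating: T(2)=104, T(3)=-218, T(4)=530, T(5)=-1184, T(6)=2774, T(7)=-6326, T(8)=14648, T(9)=-33626; answer -33626
Part III: U2 = -33626; r = 12; cross terms: (-25*-8 - -8*-11)=112, (-8*2 - -7*-8)=-72, (-7*13 - 12*2)=-115, (12*17 - -30*13)=594, (-30*21 - -35*17)=-35, (-35*-11 - -25*21)=910; twice the area = |1394| = 1394; area = 697; boundary points = 1 + 1 + 1 + 2 + 1 + 2 = 8; strictly interior points = area - boundary/2 + 1 = 694; answer 694
Part IV: U3 = 694; m = 27112; 27112 = 2^3 * 3389; sigma = (1 + 2 + 4 + 8) * (1 + 3389) = 15 * 3390 = 50850; answer 50850

50850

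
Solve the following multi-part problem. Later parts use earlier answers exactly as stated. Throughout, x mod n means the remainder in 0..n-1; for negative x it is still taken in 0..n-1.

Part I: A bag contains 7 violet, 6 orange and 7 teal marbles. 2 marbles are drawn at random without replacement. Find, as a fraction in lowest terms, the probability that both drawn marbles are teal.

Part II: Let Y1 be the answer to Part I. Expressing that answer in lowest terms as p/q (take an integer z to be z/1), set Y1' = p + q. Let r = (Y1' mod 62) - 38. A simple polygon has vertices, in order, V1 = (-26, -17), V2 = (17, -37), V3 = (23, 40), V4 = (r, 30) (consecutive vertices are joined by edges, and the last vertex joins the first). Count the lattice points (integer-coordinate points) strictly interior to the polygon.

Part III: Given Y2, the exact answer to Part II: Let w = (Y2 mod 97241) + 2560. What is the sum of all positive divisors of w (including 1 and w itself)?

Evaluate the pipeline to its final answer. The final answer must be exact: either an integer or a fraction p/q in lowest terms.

Part I: total draws C(20,2) = 190; favorable C(7,2) = 21; P = 21/190; answer 21/190
Part II: Y1 = 21/190; threaded value p + q = 211; r = -13; cross terms: (-26*-37 - 17*-17)=1251, (17*40 - 23*-37)=1531, (23*30 - -13*40)=1210, (-13*-17 - -26*30)=1001; twice the area = |4993| = 4993; area = 4993/2; boundary points = 1 + 1 + 2 + 1 = 5; strictly interior points = area - boundary/2 + 1 = 2495; answer 2495
Part III: Y2 = 2495; w = 5055; 5055 = 3 * 5 * 337; sigma = (1 + 3) * (1 + 5) * (1 + 337) = 4 * 6 * 338 = 8112; answer 8112

8112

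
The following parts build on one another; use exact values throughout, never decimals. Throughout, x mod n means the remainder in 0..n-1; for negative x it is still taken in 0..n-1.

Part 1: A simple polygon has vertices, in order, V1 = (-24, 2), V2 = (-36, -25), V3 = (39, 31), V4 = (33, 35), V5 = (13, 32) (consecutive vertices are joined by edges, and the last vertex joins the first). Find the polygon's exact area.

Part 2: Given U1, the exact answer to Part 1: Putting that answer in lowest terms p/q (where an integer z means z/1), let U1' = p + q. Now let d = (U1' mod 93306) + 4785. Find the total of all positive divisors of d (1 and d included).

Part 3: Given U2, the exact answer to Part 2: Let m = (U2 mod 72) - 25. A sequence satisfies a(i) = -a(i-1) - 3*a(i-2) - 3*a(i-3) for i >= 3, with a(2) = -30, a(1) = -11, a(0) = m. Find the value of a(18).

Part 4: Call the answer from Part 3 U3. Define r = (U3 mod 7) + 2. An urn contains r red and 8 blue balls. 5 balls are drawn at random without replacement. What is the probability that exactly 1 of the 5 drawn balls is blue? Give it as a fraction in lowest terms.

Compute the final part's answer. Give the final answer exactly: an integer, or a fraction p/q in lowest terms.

Part 1: cross terms: (-24*-25 - -36*2)=672, (-36*31 - 39*-25)=-141, (39*35 - 33*31)=342, (33*32 - 13*35)=601, (13*2 - -24*32)=794; twice the area = |2268| = 2268; area = 1134; answer 1134
Part 2: U1 = 1134; threaded value p + q = 1135; d = 5920; 5920 = 2^5 * 5 * 37; sigma = (1 + 2 + 4 + 8 + 16 + 32) * (1 + 5) * (1 + 37) = 63 * 6 * 38 = 14364; answer 14364
Part 3: U2 = 14364; m = 11; a(3) = -1*(-30) - 3*(-11) - 3*(11) = 30; iterating: a(3)=30, a(4)=93, a(5)=-93, a(6)=-276, a(7)=276, a(8)=831, a(9)=-831, a(10)=-2490, a(11)=2490, a(12)=7473, a(13)=-7473, a(14)=-22416, a(15)=22416, a(16)=67251, a(17)=-67251, a(18)=-201750; answer -201750
Part 4: U3 = -201750; r = 6; total draws C(14,5) = 2002; favorable C(8,1)*C(6,4) = 120; P = 60/1001; answer 60/1001

60/1001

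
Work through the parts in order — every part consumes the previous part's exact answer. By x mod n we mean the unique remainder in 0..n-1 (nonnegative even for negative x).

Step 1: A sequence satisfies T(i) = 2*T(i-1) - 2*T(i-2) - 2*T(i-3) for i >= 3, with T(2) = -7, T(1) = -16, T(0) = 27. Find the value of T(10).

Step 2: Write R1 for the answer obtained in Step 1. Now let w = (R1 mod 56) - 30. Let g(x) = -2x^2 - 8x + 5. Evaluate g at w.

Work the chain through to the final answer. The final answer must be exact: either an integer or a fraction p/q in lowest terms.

-1555

Step 1: T(3) = 2*(-7) - 2*(-16) - 2*(27) = -36; iterating: T(3)=-36, T(4)=-26, T(5)=34, T(6)=192, T(7)=368, T(8)=284, T(9)=-552, T(10)=-2408; answer -2408
Step 2: R1 = -2408; w = -30; -2*(-30)^2 - 8*(-30)^1 + 5 = (-1800) + (240) + (5) = -1555; answer -1555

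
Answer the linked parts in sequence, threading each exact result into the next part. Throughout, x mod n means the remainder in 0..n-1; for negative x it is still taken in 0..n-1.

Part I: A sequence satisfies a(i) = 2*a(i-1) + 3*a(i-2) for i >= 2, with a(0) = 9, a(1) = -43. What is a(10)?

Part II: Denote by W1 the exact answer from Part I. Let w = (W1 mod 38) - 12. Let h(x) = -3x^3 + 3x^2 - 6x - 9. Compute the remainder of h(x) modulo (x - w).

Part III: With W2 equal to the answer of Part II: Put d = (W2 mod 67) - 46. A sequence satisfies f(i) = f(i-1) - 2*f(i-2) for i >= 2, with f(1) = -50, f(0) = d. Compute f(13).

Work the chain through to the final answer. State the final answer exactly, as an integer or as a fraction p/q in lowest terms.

3920

Part I: a(2) = 2*(-43) + 3*(9) = -59; iterating: a(2)=-59, a(3)=-247, a(4)=-671, a(5)=-2083, a(6)=-6179, a(7)=-18607, a(8)=-55751, a(9)=-167323, a(10)=-501899; answer -501899
Part II: W1 = -501899; w = -7; remainder = value at the root: -3*(-7)^3 + 3*(-7)^2 - 6*(-7)^1 - 9 = (1029) + (147) + (42) + (-9) = 1209; answer 1209
Part III: W2 = 1209; d = -43; f(2) = 1*(-50) - 2*(-43) = 36; iterating: f(2)=36, f(3)=136, f(4)=64, f(5)=-208, f(6)=-336, f(7)=80, f(8)=752, f(9)=592, f(10)=-912, f(11)=-2096, f(12)=-272, f(13)=3920; answer 3920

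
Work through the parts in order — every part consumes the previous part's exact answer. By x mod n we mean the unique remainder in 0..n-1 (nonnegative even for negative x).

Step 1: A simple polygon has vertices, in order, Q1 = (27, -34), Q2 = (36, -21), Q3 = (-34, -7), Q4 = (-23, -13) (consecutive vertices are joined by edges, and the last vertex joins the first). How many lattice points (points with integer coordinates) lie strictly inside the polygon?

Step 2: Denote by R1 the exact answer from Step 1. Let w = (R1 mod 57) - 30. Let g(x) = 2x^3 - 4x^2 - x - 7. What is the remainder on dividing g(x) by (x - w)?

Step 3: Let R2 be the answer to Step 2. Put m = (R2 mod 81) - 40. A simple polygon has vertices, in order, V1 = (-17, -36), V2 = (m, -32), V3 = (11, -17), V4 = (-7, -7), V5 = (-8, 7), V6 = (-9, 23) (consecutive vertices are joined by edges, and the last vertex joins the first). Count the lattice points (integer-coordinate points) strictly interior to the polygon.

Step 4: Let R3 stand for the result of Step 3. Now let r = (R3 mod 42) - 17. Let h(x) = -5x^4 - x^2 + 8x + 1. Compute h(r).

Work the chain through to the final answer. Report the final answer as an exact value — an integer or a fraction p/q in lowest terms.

Step 1: cross terms: (27*-21 - 36*-34)=657, (36*-7 - -34*-21)=-966, (-34*-13 - -23*-7)=281, (-23*-34 - 27*-13)=1133; twice the area = |1105| = 1105; area = 1105/2; boundary points = 1 + 14 + 1 + 1 = 17; strictly interior points = area - boundary/2 + 1 = 545; answer 545
Step 2: R1 = 545; w = 2; remainder = value at the root: 2*(2)^3 - 4*(2)^2 - 1*(2)^1 - 7 = (16) + (-16) + (-2) + (-7) = -9; answer -9
Step 3: R2 = -9; m = 32; cross terms: (-17*-32 - 32*-36)=1696, (32*-17 - 11*-32)=-192, (11*-7 - -7*-17)=-196, (-7*7 - -8*-7)=-105, (-8*23 - -9*7)=-121, (-9*-36 - -17*23)=715; twice the area = |1797| = 1797; area = 1797/2; boundary points = 1 + 3 + 2 + 1 + 1 + 1 = 9; strictly interior points = area - boundary/2 + 1 = 895; answer 895
Step 4: R3 = 895; r = -4; -5*(-4)^4 - 1*(-4)^2 + 8*(-4)^1 + 1 = (-1280) + (-16) + (-32) + (1) = -1327; answer -1327

-1327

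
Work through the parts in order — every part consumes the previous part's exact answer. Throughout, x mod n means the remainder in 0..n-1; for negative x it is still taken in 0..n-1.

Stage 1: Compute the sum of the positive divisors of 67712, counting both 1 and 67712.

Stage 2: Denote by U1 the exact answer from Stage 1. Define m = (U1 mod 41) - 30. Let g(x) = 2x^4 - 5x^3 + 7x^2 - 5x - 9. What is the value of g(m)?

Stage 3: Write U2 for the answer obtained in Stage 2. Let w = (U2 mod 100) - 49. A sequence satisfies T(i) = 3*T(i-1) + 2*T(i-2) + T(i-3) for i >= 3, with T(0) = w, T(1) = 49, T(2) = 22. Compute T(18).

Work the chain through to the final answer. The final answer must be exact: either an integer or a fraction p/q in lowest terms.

Stage 1: 67712 = 2^7 * 23^2; sigma = (1 + 2 + 4 + 8 + 16 + 32 + 64 + 128) * (1 + 23 + 529) = 255 * 553 = 141015; answer 141015
Stage 2: U1 = 141015; m = -14; 2*(-14)^4 - 5*(-14)^3 + 7*(-14)^2 - 5*(-14)^1 - 9 = (76832) + (13720) + (1372) + (70) + (-9) = 91985; answer 91985
Stage 3: U2 = 91985; w = 36; T(3) = 3*(22) + 2*(49) + 1*(36) = 200; iterating: T(3)=200, T(4)=693, T(5)=2501, T(6)=9089, T(7)=32962, T(8)=119565, T(9)=433708, T(10)=1573216, T(11)=5706629, T(12)=20700027, T(13)=75086555, T(14)=272366348, T(15)=987972181, T(16)=3583735794, T(17)=12999518092, T(18)=47153998045; answer 47153998045

47153998045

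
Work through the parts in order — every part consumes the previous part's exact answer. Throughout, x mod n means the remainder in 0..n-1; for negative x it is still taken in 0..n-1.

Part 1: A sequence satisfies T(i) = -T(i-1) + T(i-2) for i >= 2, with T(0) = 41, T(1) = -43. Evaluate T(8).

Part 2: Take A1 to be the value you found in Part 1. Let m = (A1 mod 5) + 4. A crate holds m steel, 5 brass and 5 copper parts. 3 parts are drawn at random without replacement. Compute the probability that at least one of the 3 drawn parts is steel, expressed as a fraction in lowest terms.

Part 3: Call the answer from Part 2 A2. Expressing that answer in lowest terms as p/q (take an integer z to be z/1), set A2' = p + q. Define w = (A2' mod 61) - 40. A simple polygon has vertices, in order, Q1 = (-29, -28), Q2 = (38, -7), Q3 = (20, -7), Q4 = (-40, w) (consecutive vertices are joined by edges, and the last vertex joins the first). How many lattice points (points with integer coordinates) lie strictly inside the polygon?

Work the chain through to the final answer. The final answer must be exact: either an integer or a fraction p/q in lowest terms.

882

Part 1: T(2) = -1*(-43) + 1*(41) = 84; iterating: T(2)=84, T(3)=-127, T(4)=211, T(5)=-338, T(6)=549, T(7)=-887, T(8)=1436; answer 1436
Part 2: A1 = 1436; m = 5; total draws C(15,3) = 455; complement C(10,3) = 120; favorable 455 - 120 = 335; P = 67/91; answer 67/91
Part 3: A2 = 67/91; threaded value p + q = 158; w = -4; cross terms: (-29*-7 - 38*-28)=1267, (38*-7 - 20*-7)=-126, (20*-4 - -40*-7)=-360, (-40*-28 - -29*-4)=1004; twice the area = |1785| = 1785; area = 1785/2; boundary points = 1 + 18 + 3 + 1 = 23; strictly interior points = area - boundary/2 + 1 = 882; answer 882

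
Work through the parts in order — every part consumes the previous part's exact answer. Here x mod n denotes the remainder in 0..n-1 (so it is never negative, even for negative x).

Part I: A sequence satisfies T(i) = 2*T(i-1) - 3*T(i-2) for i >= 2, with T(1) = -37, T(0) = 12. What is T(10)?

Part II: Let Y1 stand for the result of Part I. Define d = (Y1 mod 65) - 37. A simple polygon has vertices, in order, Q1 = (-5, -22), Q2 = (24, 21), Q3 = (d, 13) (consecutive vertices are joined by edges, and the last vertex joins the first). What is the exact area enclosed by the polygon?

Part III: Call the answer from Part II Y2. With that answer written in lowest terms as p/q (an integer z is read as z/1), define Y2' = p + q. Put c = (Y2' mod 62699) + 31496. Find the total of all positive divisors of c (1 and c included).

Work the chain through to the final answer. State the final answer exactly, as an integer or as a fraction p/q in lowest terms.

36600

Part I: T(2) = 2*(-37) - 3*(12) = -110; iterating: T(2)=-110, T(3)=-109, T(4)=112, T(5)=551, T(6)=766, T(7)=-121, T(8)=-2540, T(9)=-4717, T(10)=-1814; answer -1814
Part II: Y1 = -1814; d = -31; cross terms: (-5*21 - 24*-22)=423, (24*13 - -31*21)=963, (-31*-22 - -5*13)=747; twice the area = |2133| = 2133; area = 2133/2; answer 2133/2
Part III: Y2 = 2133/2; threaded value p + q = 2135; c = 33631; 33631 = 13^2 * 199; sigma = (1 + 13 + 169) * (1 + 199) = 183 * 200 = 36600; answer 36600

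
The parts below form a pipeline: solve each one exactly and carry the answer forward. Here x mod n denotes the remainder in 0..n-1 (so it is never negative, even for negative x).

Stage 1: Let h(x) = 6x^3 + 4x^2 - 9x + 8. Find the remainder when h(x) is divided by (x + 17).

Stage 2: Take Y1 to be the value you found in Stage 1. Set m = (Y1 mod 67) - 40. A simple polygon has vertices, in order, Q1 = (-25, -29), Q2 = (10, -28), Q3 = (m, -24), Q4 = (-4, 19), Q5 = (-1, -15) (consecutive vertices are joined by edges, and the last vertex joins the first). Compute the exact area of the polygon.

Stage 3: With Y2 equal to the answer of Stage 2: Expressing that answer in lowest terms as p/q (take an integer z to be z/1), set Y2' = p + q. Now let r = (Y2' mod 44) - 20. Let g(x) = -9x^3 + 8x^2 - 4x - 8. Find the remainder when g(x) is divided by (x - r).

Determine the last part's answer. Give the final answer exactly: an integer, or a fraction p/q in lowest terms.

7237

Stage 1: remainder = value at the root: 6*(-17)^3 + 4*(-17)^2 - 9*(-17)^1 + 8 = (-29478) + (1156) + (153) + (8) = -28161; answer -28161
Stage 2: Y1 = -28161; m = 6; cross terms: (-25*-28 - 10*-29)=990, (10*-24 - 6*-28)=-72, (6*19 - -4*-24)=18, (-4*-15 - -1*19)=79, (-1*-29 - -25*-15)=-346; twice the area = |669| = 669; area = 669/2; answer 669/2
Stage 3: Y2 = 669/2; threaded value p + q = 671; r = -9; remainder = value at the root: -9*(-9)^3 + 8*(-9)^2 - 4*(-9)^1 - 8 = (6561) + (648) + (36) + (-8) = 7237; answer 7237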